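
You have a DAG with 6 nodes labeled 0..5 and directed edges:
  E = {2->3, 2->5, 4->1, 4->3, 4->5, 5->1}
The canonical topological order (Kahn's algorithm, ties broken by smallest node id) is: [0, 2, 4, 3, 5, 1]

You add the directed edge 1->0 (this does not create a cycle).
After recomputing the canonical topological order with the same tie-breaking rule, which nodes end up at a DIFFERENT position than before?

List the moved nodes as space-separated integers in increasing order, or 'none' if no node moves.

Old toposort: [0, 2, 4, 3, 5, 1]
Added edge 1->0
Recompute Kahn (smallest-id tiebreak):
  initial in-degrees: [1, 2, 0, 2, 0, 2]
  ready (indeg=0): [2, 4]
  pop 2: indeg[3]->1; indeg[5]->1 | ready=[4] | order so far=[2]
  pop 4: indeg[1]->1; indeg[3]->0; indeg[5]->0 | ready=[3, 5] | order so far=[2, 4]
  pop 3: no out-edges | ready=[5] | order so far=[2, 4, 3]
  pop 5: indeg[1]->0 | ready=[1] | order so far=[2, 4, 3, 5]
  pop 1: indeg[0]->0 | ready=[0] | order so far=[2, 4, 3, 5, 1]
  pop 0: no out-edges | ready=[] | order so far=[2, 4, 3, 5, 1, 0]
New canonical toposort: [2, 4, 3, 5, 1, 0]
Compare positions:
  Node 0: index 0 -> 5 (moved)
  Node 1: index 5 -> 4 (moved)
  Node 2: index 1 -> 0 (moved)
  Node 3: index 3 -> 2 (moved)
  Node 4: index 2 -> 1 (moved)
  Node 5: index 4 -> 3 (moved)
Nodes that changed position: 0 1 2 3 4 5

Answer: 0 1 2 3 4 5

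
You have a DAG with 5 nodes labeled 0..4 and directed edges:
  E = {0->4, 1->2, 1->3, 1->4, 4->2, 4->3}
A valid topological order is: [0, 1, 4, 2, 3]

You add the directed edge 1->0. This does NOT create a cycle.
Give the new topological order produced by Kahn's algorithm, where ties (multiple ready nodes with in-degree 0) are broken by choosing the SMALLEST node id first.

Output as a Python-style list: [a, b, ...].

Answer: [1, 0, 4, 2, 3]

Derivation:
Old toposort: [0, 1, 4, 2, 3]
Added edge: 1->0
Position of 1 (1) > position of 0 (0). Must reorder: 1 must now come before 0.
Run Kahn's algorithm (break ties by smallest node id):
  initial in-degrees: [1, 0, 2, 2, 2]
  ready (indeg=0): [1]
  pop 1: indeg[0]->0; indeg[2]->1; indeg[3]->1; indeg[4]->1 | ready=[0] | order so far=[1]
  pop 0: indeg[4]->0 | ready=[4] | order so far=[1, 0]
  pop 4: indeg[2]->0; indeg[3]->0 | ready=[2, 3] | order so far=[1, 0, 4]
  pop 2: no out-edges | ready=[3] | order so far=[1, 0, 4, 2]
  pop 3: no out-edges | ready=[] | order so far=[1, 0, 4, 2, 3]
  Result: [1, 0, 4, 2, 3]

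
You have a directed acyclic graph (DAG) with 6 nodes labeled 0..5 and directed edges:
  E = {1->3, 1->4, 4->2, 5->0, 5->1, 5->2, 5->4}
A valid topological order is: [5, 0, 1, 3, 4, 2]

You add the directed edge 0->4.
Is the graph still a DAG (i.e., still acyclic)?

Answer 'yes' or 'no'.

Answer: yes

Derivation:
Given toposort: [5, 0, 1, 3, 4, 2]
Position of 0: index 1; position of 4: index 4
New edge 0->4: forward
Forward edge: respects the existing order. Still a DAG, same toposort still valid.
Still a DAG? yes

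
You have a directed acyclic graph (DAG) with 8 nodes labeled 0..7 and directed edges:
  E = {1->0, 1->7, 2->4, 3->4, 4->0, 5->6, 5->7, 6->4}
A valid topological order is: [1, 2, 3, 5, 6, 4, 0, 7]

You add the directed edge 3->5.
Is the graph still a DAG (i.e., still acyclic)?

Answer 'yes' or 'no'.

Answer: yes

Derivation:
Given toposort: [1, 2, 3, 5, 6, 4, 0, 7]
Position of 3: index 2; position of 5: index 3
New edge 3->5: forward
Forward edge: respects the existing order. Still a DAG, same toposort still valid.
Still a DAG? yes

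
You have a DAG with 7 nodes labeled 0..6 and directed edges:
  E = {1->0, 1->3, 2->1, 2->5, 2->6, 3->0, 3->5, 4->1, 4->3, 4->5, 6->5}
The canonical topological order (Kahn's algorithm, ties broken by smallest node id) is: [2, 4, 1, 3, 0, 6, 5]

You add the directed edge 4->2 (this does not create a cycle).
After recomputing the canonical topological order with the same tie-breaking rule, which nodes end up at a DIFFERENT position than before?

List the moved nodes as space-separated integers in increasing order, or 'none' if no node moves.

Answer: 2 4

Derivation:
Old toposort: [2, 4, 1, 3, 0, 6, 5]
Added edge 4->2
Recompute Kahn (smallest-id tiebreak):
  initial in-degrees: [2, 2, 1, 2, 0, 4, 1]
  ready (indeg=0): [4]
  pop 4: indeg[1]->1; indeg[2]->0; indeg[3]->1; indeg[5]->3 | ready=[2] | order so far=[4]
  pop 2: indeg[1]->0; indeg[5]->2; indeg[6]->0 | ready=[1, 6] | order so far=[4, 2]
  pop 1: indeg[0]->1; indeg[3]->0 | ready=[3, 6] | order so far=[4, 2, 1]
  pop 3: indeg[0]->0; indeg[5]->1 | ready=[0, 6] | order so far=[4, 2, 1, 3]
  pop 0: no out-edges | ready=[6] | order so far=[4, 2, 1, 3, 0]
  pop 6: indeg[5]->0 | ready=[5] | order so far=[4, 2, 1, 3, 0, 6]
  pop 5: no out-edges | ready=[] | order so far=[4, 2, 1, 3, 0, 6, 5]
New canonical toposort: [4, 2, 1, 3, 0, 6, 5]
Compare positions:
  Node 0: index 4 -> 4 (same)
  Node 1: index 2 -> 2 (same)
  Node 2: index 0 -> 1 (moved)
  Node 3: index 3 -> 3 (same)
  Node 4: index 1 -> 0 (moved)
  Node 5: index 6 -> 6 (same)
  Node 6: index 5 -> 5 (same)
Nodes that changed position: 2 4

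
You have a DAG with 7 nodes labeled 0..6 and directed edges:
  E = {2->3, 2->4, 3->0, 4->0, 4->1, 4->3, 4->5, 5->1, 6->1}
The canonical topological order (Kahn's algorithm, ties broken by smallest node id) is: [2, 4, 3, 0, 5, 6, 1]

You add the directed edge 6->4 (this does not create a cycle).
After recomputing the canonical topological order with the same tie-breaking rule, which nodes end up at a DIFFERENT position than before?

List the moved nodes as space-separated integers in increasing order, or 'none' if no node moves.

Old toposort: [2, 4, 3, 0, 5, 6, 1]
Added edge 6->4
Recompute Kahn (smallest-id tiebreak):
  initial in-degrees: [2, 3, 0, 2, 2, 1, 0]
  ready (indeg=0): [2, 6]
  pop 2: indeg[3]->1; indeg[4]->1 | ready=[6] | order so far=[2]
  pop 6: indeg[1]->2; indeg[4]->0 | ready=[4] | order so far=[2, 6]
  pop 4: indeg[0]->1; indeg[1]->1; indeg[3]->0; indeg[5]->0 | ready=[3, 5] | order so far=[2, 6, 4]
  pop 3: indeg[0]->0 | ready=[0, 5] | order so far=[2, 6, 4, 3]
  pop 0: no out-edges | ready=[5] | order so far=[2, 6, 4, 3, 0]
  pop 5: indeg[1]->0 | ready=[1] | order so far=[2, 6, 4, 3, 0, 5]
  pop 1: no out-edges | ready=[] | order so far=[2, 6, 4, 3, 0, 5, 1]
New canonical toposort: [2, 6, 4, 3, 0, 5, 1]
Compare positions:
  Node 0: index 3 -> 4 (moved)
  Node 1: index 6 -> 6 (same)
  Node 2: index 0 -> 0 (same)
  Node 3: index 2 -> 3 (moved)
  Node 4: index 1 -> 2 (moved)
  Node 5: index 4 -> 5 (moved)
  Node 6: index 5 -> 1 (moved)
Nodes that changed position: 0 3 4 5 6

Answer: 0 3 4 5 6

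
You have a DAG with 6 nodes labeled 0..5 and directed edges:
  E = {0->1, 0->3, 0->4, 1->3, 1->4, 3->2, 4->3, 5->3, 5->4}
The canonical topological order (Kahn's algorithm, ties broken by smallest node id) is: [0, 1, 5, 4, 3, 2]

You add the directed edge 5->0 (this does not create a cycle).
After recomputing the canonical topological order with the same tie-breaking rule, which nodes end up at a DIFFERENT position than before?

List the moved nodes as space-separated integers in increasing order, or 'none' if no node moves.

Answer: 0 1 5

Derivation:
Old toposort: [0, 1, 5, 4, 3, 2]
Added edge 5->0
Recompute Kahn (smallest-id tiebreak):
  initial in-degrees: [1, 1, 1, 4, 3, 0]
  ready (indeg=0): [5]
  pop 5: indeg[0]->0; indeg[3]->3; indeg[4]->2 | ready=[0] | order so far=[5]
  pop 0: indeg[1]->0; indeg[3]->2; indeg[4]->1 | ready=[1] | order so far=[5, 0]
  pop 1: indeg[3]->1; indeg[4]->0 | ready=[4] | order so far=[5, 0, 1]
  pop 4: indeg[3]->0 | ready=[3] | order so far=[5, 0, 1, 4]
  pop 3: indeg[2]->0 | ready=[2] | order so far=[5, 0, 1, 4, 3]
  pop 2: no out-edges | ready=[] | order so far=[5, 0, 1, 4, 3, 2]
New canonical toposort: [5, 0, 1, 4, 3, 2]
Compare positions:
  Node 0: index 0 -> 1 (moved)
  Node 1: index 1 -> 2 (moved)
  Node 2: index 5 -> 5 (same)
  Node 3: index 4 -> 4 (same)
  Node 4: index 3 -> 3 (same)
  Node 5: index 2 -> 0 (moved)
Nodes that changed position: 0 1 5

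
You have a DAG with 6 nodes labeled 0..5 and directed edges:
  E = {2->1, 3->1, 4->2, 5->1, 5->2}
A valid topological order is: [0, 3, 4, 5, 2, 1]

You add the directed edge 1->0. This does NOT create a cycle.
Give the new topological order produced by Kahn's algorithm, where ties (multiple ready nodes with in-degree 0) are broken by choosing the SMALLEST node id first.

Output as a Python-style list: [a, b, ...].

Answer: [3, 4, 5, 2, 1, 0]

Derivation:
Old toposort: [0, 3, 4, 5, 2, 1]
Added edge: 1->0
Position of 1 (5) > position of 0 (0). Must reorder: 1 must now come before 0.
Run Kahn's algorithm (break ties by smallest node id):
  initial in-degrees: [1, 3, 2, 0, 0, 0]
  ready (indeg=0): [3, 4, 5]
  pop 3: indeg[1]->2 | ready=[4, 5] | order so far=[3]
  pop 4: indeg[2]->1 | ready=[5] | order so far=[3, 4]
  pop 5: indeg[1]->1; indeg[2]->0 | ready=[2] | order so far=[3, 4, 5]
  pop 2: indeg[1]->0 | ready=[1] | order so far=[3, 4, 5, 2]
  pop 1: indeg[0]->0 | ready=[0] | order so far=[3, 4, 5, 2, 1]
  pop 0: no out-edges | ready=[] | order so far=[3, 4, 5, 2, 1, 0]
  Result: [3, 4, 5, 2, 1, 0]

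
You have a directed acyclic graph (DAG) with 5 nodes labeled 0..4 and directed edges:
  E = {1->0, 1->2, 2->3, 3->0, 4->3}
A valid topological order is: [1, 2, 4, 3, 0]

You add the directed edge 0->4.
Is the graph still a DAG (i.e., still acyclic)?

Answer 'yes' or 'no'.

Given toposort: [1, 2, 4, 3, 0]
Position of 0: index 4; position of 4: index 2
New edge 0->4: backward (u after v in old order)
Backward edge: old toposort is now invalid. Check if this creates a cycle.
Does 4 already reach 0? Reachable from 4: [0, 3, 4]. YES -> cycle!
Still a DAG? no

Answer: no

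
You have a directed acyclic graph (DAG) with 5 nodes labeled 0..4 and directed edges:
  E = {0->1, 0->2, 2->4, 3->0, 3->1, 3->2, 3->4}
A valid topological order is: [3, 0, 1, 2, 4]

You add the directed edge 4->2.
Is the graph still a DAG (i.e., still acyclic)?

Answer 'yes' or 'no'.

Given toposort: [3, 0, 1, 2, 4]
Position of 4: index 4; position of 2: index 3
New edge 4->2: backward (u after v in old order)
Backward edge: old toposort is now invalid. Check if this creates a cycle.
Does 2 already reach 4? Reachable from 2: [2, 4]. YES -> cycle!
Still a DAG? no

Answer: no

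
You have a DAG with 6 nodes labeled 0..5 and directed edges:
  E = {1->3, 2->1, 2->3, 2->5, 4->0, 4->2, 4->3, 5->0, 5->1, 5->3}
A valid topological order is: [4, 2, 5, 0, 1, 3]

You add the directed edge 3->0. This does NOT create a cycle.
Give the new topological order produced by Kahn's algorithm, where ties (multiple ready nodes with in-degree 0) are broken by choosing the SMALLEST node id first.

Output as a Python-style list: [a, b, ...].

Answer: [4, 2, 5, 1, 3, 0]

Derivation:
Old toposort: [4, 2, 5, 0, 1, 3]
Added edge: 3->0
Position of 3 (5) > position of 0 (3). Must reorder: 3 must now come before 0.
Run Kahn's algorithm (break ties by smallest node id):
  initial in-degrees: [3, 2, 1, 4, 0, 1]
  ready (indeg=0): [4]
  pop 4: indeg[0]->2; indeg[2]->0; indeg[3]->3 | ready=[2] | order so far=[4]
  pop 2: indeg[1]->1; indeg[3]->2; indeg[5]->0 | ready=[5] | order so far=[4, 2]
  pop 5: indeg[0]->1; indeg[1]->0; indeg[3]->1 | ready=[1] | order so far=[4, 2, 5]
  pop 1: indeg[3]->0 | ready=[3] | order so far=[4, 2, 5, 1]
  pop 3: indeg[0]->0 | ready=[0] | order so far=[4, 2, 5, 1, 3]
  pop 0: no out-edges | ready=[] | order so far=[4, 2, 5, 1, 3, 0]
  Result: [4, 2, 5, 1, 3, 0]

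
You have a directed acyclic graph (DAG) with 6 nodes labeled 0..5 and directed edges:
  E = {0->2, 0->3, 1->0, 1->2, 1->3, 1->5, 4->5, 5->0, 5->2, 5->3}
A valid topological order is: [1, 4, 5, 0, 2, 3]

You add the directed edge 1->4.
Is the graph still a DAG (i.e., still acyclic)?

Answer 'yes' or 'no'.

Answer: yes

Derivation:
Given toposort: [1, 4, 5, 0, 2, 3]
Position of 1: index 0; position of 4: index 1
New edge 1->4: forward
Forward edge: respects the existing order. Still a DAG, same toposort still valid.
Still a DAG? yes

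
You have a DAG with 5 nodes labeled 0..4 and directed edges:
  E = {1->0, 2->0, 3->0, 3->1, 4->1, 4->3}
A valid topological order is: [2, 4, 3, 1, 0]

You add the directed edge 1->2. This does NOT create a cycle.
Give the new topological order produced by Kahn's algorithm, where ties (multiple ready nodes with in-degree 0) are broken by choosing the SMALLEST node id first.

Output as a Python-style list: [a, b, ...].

Answer: [4, 3, 1, 2, 0]

Derivation:
Old toposort: [2, 4, 3, 1, 0]
Added edge: 1->2
Position of 1 (3) > position of 2 (0). Must reorder: 1 must now come before 2.
Run Kahn's algorithm (break ties by smallest node id):
  initial in-degrees: [3, 2, 1, 1, 0]
  ready (indeg=0): [4]
  pop 4: indeg[1]->1; indeg[3]->0 | ready=[3] | order so far=[4]
  pop 3: indeg[0]->2; indeg[1]->0 | ready=[1] | order so far=[4, 3]
  pop 1: indeg[0]->1; indeg[2]->0 | ready=[2] | order so far=[4, 3, 1]
  pop 2: indeg[0]->0 | ready=[0] | order so far=[4, 3, 1, 2]
  pop 0: no out-edges | ready=[] | order so far=[4, 3, 1, 2, 0]
  Result: [4, 3, 1, 2, 0]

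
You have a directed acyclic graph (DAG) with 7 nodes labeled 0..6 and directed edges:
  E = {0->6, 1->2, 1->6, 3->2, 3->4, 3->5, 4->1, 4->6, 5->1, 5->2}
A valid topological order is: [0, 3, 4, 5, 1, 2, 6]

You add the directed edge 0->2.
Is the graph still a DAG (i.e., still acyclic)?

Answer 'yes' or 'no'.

Given toposort: [0, 3, 4, 5, 1, 2, 6]
Position of 0: index 0; position of 2: index 5
New edge 0->2: forward
Forward edge: respects the existing order. Still a DAG, same toposort still valid.
Still a DAG? yes

Answer: yes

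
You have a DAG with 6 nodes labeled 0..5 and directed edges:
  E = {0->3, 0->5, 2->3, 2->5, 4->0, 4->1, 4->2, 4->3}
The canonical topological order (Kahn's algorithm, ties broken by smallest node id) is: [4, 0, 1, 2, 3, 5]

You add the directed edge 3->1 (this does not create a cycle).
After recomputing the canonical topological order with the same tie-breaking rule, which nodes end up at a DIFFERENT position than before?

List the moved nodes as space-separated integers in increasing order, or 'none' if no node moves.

Old toposort: [4, 0, 1, 2, 3, 5]
Added edge 3->1
Recompute Kahn (smallest-id tiebreak):
  initial in-degrees: [1, 2, 1, 3, 0, 2]
  ready (indeg=0): [4]
  pop 4: indeg[0]->0; indeg[1]->1; indeg[2]->0; indeg[3]->2 | ready=[0, 2] | order so far=[4]
  pop 0: indeg[3]->1; indeg[5]->1 | ready=[2] | order so far=[4, 0]
  pop 2: indeg[3]->0; indeg[5]->0 | ready=[3, 5] | order so far=[4, 0, 2]
  pop 3: indeg[1]->0 | ready=[1, 5] | order so far=[4, 0, 2, 3]
  pop 1: no out-edges | ready=[5] | order so far=[4, 0, 2, 3, 1]
  pop 5: no out-edges | ready=[] | order so far=[4, 0, 2, 3, 1, 5]
New canonical toposort: [4, 0, 2, 3, 1, 5]
Compare positions:
  Node 0: index 1 -> 1 (same)
  Node 1: index 2 -> 4 (moved)
  Node 2: index 3 -> 2 (moved)
  Node 3: index 4 -> 3 (moved)
  Node 4: index 0 -> 0 (same)
  Node 5: index 5 -> 5 (same)
Nodes that changed position: 1 2 3

Answer: 1 2 3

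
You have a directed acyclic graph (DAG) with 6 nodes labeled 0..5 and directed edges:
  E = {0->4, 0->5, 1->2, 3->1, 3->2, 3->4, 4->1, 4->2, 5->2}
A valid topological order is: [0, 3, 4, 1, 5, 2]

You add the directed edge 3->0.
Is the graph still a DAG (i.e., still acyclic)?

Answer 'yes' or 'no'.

Given toposort: [0, 3, 4, 1, 5, 2]
Position of 3: index 1; position of 0: index 0
New edge 3->0: backward (u after v in old order)
Backward edge: old toposort is now invalid. Check if this creates a cycle.
Does 0 already reach 3? Reachable from 0: [0, 1, 2, 4, 5]. NO -> still a DAG (reorder needed).
Still a DAG? yes

Answer: yes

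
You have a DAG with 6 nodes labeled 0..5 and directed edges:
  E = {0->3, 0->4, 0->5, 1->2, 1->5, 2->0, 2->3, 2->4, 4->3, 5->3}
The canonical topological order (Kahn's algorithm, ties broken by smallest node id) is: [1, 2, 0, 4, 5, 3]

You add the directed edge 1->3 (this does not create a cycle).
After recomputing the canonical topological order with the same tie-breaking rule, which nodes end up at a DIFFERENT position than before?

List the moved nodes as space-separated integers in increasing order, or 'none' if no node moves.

Old toposort: [1, 2, 0, 4, 5, 3]
Added edge 1->3
Recompute Kahn (smallest-id tiebreak):
  initial in-degrees: [1, 0, 1, 5, 2, 2]
  ready (indeg=0): [1]
  pop 1: indeg[2]->0; indeg[3]->4; indeg[5]->1 | ready=[2] | order so far=[1]
  pop 2: indeg[0]->0; indeg[3]->3; indeg[4]->1 | ready=[0] | order so far=[1, 2]
  pop 0: indeg[3]->2; indeg[4]->0; indeg[5]->0 | ready=[4, 5] | order so far=[1, 2, 0]
  pop 4: indeg[3]->1 | ready=[5] | order so far=[1, 2, 0, 4]
  pop 5: indeg[3]->0 | ready=[3] | order so far=[1, 2, 0, 4, 5]
  pop 3: no out-edges | ready=[] | order so far=[1, 2, 0, 4, 5, 3]
New canonical toposort: [1, 2, 0, 4, 5, 3]
Compare positions:
  Node 0: index 2 -> 2 (same)
  Node 1: index 0 -> 0 (same)
  Node 2: index 1 -> 1 (same)
  Node 3: index 5 -> 5 (same)
  Node 4: index 3 -> 3 (same)
  Node 5: index 4 -> 4 (same)
Nodes that changed position: none

Answer: none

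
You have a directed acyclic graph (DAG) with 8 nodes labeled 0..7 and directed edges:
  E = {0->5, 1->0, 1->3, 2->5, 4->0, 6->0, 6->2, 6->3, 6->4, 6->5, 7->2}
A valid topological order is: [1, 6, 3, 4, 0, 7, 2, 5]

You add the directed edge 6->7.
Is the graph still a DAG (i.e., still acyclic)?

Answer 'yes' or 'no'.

Answer: yes

Derivation:
Given toposort: [1, 6, 3, 4, 0, 7, 2, 5]
Position of 6: index 1; position of 7: index 5
New edge 6->7: forward
Forward edge: respects the existing order. Still a DAG, same toposort still valid.
Still a DAG? yes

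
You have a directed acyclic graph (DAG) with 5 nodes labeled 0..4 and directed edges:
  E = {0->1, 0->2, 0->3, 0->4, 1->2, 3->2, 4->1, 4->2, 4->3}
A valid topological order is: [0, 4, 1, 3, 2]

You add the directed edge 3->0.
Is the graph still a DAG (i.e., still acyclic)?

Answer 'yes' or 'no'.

Answer: no

Derivation:
Given toposort: [0, 4, 1, 3, 2]
Position of 3: index 3; position of 0: index 0
New edge 3->0: backward (u after v in old order)
Backward edge: old toposort is now invalid. Check if this creates a cycle.
Does 0 already reach 3? Reachable from 0: [0, 1, 2, 3, 4]. YES -> cycle!
Still a DAG? no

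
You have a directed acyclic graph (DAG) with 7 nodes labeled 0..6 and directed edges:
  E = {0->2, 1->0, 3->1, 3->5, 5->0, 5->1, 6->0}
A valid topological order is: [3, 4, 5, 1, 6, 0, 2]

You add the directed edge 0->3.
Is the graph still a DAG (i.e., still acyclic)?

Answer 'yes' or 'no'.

Given toposort: [3, 4, 5, 1, 6, 0, 2]
Position of 0: index 5; position of 3: index 0
New edge 0->3: backward (u after v in old order)
Backward edge: old toposort is now invalid. Check if this creates a cycle.
Does 3 already reach 0? Reachable from 3: [0, 1, 2, 3, 5]. YES -> cycle!
Still a DAG? no

Answer: no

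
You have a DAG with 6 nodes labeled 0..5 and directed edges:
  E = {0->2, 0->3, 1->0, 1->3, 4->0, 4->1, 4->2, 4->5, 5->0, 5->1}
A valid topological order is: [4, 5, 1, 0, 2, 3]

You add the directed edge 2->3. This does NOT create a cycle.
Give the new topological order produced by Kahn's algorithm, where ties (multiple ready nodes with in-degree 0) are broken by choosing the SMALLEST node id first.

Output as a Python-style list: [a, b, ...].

Answer: [4, 5, 1, 0, 2, 3]

Derivation:
Old toposort: [4, 5, 1, 0, 2, 3]
Added edge: 2->3
Position of 2 (4) < position of 3 (5). Old order still valid.
Run Kahn's algorithm (break ties by smallest node id):
  initial in-degrees: [3, 2, 2, 3, 0, 1]
  ready (indeg=0): [4]
  pop 4: indeg[0]->2; indeg[1]->1; indeg[2]->1; indeg[5]->0 | ready=[5] | order so far=[4]
  pop 5: indeg[0]->1; indeg[1]->0 | ready=[1] | order so far=[4, 5]
  pop 1: indeg[0]->0; indeg[3]->2 | ready=[0] | order so far=[4, 5, 1]
  pop 0: indeg[2]->0; indeg[3]->1 | ready=[2] | order so far=[4, 5, 1, 0]
  pop 2: indeg[3]->0 | ready=[3] | order so far=[4, 5, 1, 0, 2]
  pop 3: no out-edges | ready=[] | order so far=[4, 5, 1, 0, 2, 3]
  Result: [4, 5, 1, 0, 2, 3]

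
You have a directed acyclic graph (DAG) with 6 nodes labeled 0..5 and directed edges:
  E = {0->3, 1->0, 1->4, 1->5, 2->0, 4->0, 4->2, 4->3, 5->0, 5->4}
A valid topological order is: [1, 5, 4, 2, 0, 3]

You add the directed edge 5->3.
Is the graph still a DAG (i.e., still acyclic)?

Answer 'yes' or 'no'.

Answer: yes

Derivation:
Given toposort: [1, 5, 4, 2, 0, 3]
Position of 5: index 1; position of 3: index 5
New edge 5->3: forward
Forward edge: respects the existing order. Still a DAG, same toposort still valid.
Still a DAG? yes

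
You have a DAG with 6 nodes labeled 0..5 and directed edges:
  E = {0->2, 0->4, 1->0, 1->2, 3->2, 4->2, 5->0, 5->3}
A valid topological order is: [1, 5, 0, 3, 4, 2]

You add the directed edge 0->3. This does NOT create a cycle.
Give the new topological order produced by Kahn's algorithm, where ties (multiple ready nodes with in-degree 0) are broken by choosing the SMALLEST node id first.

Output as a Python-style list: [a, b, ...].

Answer: [1, 5, 0, 3, 4, 2]

Derivation:
Old toposort: [1, 5, 0, 3, 4, 2]
Added edge: 0->3
Position of 0 (2) < position of 3 (3). Old order still valid.
Run Kahn's algorithm (break ties by smallest node id):
  initial in-degrees: [2, 0, 4, 2, 1, 0]
  ready (indeg=0): [1, 5]
  pop 1: indeg[0]->1; indeg[2]->3 | ready=[5] | order so far=[1]
  pop 5: indeg[0]->0; indeg[3]->1 | ready=[0] | order so far=[1, 5]
  pop 0: indeg[2]->2; indeg[3]->0; indeg[4]->0 | ready=[3, 4] | order so far=[1, 5, 0]
  pop 3: indeg[2]->1 | ready=[4] | order so far=[1, 5, 0, 3]
  pop 4: indeg[2]->0 | ready=[2] | order so far=[1, 5, 0, 3, 4]
  pop 2: no out-edges | ready=[] | order so far=[1, 5, 0, 3, 4, 2]
  Result: [1, 5, 0, 3, 4, 2]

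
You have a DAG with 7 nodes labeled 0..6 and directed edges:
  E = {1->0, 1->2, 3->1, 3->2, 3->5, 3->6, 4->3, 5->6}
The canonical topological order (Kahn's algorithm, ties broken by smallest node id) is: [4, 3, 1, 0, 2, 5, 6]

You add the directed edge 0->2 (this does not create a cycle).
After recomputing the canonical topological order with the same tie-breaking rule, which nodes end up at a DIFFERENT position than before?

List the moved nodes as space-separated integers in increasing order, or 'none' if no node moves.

Answer: none

Derivation:
Old toposort: [4, 3, 1, 0, 2, 5, 6]
Added edge 0->2
Recompute Kahn (smallest-id tiebreak):
  initial in-degrees: [1, 1, 3, 1, 0, 1, 2]
  ready (indeg=0): [4]
  pop 4: indeg[3]->0 | ready=[3] | order so far=[4]
  pop 3: indeg[1]->0; indeg[2]->2; indeg[5]->0; indeg[6]->1 | ready=[1, 5] | order so far=[4, 3]
  pop 1: indeg[0]->0; indeg[2]->1 | ready=[0, 5] | order so far=[4, 3, 1]
  pop 0: indeg[2]->0 | ready=[2, 5] | order so far=[4, 3, 1, 0]
  pop 2: no out-edges | ready=[5] | order so far=[4, 3, 1, 0, 2]
  pop 5: indeg[6]->0 | ready=[6] | order so far=[4, 3, 1, 0, 2, 5]
  pop 6: no out-edges | ready=[] | order so far=[4, 3, 1, 0, 2, 5, 6]
New canonical toposort: [4, 3, 1, 0, 2, 5, 6]
Compare positions:
  Node 0: index 3 -> 3 (same)
  Node 1: index 2 -> 2 (same)
  Node 2: index 4 -> 4 (same)
  Node 3: index 1 -> 1 (same)
  Node 4: index 0 -> 0 (same)
  Node 5: index 5 -> 5 (same)
  Node 6: index 6 -> 6 (same)
Nodes that changed position: none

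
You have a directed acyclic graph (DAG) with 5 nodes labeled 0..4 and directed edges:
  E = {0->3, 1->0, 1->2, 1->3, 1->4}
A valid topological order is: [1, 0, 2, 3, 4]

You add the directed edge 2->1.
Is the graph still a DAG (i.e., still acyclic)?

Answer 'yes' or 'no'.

Given toposort: [1, 0, 2, 3, 4]
Position of 2: index 2; position of 1: index 0
New edge 2->1: backward (u after v in old order)
Backward edge: old toposort is now invalid. Check if this creates a cycle.
Does 1 already reach 2? Reachable from 1: [0, 1, 2, 3, 4]. YES -> cycle!
Still a DAG? no

Answer: no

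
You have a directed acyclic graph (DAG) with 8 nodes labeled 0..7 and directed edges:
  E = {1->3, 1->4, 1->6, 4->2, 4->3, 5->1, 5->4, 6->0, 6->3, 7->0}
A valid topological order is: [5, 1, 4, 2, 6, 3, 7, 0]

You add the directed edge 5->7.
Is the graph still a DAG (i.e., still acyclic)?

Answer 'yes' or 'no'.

Given toposort: [5, 1, 4, 2, 6, 3, 7, 0]
Position of 5: index 0; position of 7: index 6
New edge 5->7: forward
Forward edge: respects the existing order. Still a DAG, same toposort still valid.
Still a DAG? yes

Answer: yes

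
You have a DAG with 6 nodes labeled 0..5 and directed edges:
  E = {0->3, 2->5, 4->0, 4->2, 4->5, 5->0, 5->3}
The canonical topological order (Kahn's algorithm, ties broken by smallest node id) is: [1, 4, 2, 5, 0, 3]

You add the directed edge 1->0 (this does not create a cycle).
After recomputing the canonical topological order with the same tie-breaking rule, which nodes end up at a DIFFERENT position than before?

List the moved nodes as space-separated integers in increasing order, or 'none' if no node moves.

Old toposort: [1, 4, 2, 5, 0, 3]
Added edge 1->0
Recompute Kahn (smallest-id tiebreak):
  initial in-degrees: [3, 0, 1, 2, 0, 2]
  ready (indeg=0): [1, 4]
  pop 1: indeg[0]->2 | ready=[4] | order so far=[1]
  pop 4: indeg[0]->1; indeg[2]->0; indeg[5]->1 | ready=[2] | order so far=[1, 4]
  pop 2: indeg[5]->0 | ready=[5] | order so far=[1, 4, 2]
  pop 5: indeg[0]->0; indeg[3]->1 | ready=[0] | order so far=[1, 4, 2, 5]
  pop 0: indeg[3]->0 | ready=[3] | order so far=[1, 4, 2, 5, 0]
  pop 3: no out-edges | ready=[] | order so far=[1, 4, 2, 5, 0, 3]
New canonical toposort: [1, 4, 2, 5, 0, 3]
Compare positions:
  Node 0: index 4 -> 4 (same)
  Node 1: index 0 -> 0 (same)
  Node 2: index 2 -> 2 (same)
  Node 3: index 5 -> 5 (same)
  Node 4: index 1 -> 1 (same)
  Node 5: index 3 -> 3 (same)
Nodes that changed position: none

Answer: none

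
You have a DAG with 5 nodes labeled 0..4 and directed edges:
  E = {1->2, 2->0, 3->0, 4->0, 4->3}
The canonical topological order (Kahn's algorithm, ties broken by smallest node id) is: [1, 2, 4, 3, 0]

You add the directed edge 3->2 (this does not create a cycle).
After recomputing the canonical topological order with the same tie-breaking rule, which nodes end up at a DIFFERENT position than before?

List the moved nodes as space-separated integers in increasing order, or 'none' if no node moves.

Answer: 2 3 4

Derivation:
Old toposort: [1, 2, 4, 3, 0]
Added edge 3->2
Recompute Kahn (smallest-id tiebreak):
  initial in-degrees: [3, 0, 2, 1, 0]
  ready (indeg=0): [1, 4]
  pop 1: indeg[2]->1 | ready=[4] | order so far=[1]
  pop 4: indeg[0]->2; indeg[3]->0 | ready=[3] | order so far=[1, 4]
  pop 3: indeg[0]->1; indeg[2]->0 | ready=[2] | order so far=[1, 4, 3]
  pop 2: indeg[0]->0 | ready=[0] | order so far=[1, 4, 3, 2]
  pop 0: no out-edges | ready=[] | order so far=[1, 4, 3, 2, 0]
New canonical toposort: [1, 4, 3, 2, 0]
Compare positions:
  Node 0: index 4 -> 4 (same)
  Node 1: index 0 -> 0 (same)
  Node 2: index 1 -> 3 (moved)
  Node 3: index 3 -> 2 (moved)
  Node 4: index 2 -> 1 (moved)
Nodes that changed position: 2 3 4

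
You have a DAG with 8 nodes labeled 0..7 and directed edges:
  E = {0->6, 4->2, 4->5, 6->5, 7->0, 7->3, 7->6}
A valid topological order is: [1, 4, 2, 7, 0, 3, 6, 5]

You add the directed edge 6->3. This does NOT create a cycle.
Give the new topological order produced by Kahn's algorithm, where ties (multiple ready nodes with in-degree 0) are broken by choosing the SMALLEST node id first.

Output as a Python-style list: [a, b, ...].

Answer: [1, 4, 2, 7, 0, 6, 3, 5]

Derivation:
Old toposort: [1, 4, 2, 7, 0, 3, 6, 5]
Added edge: 6->3
Position of 6 (6) > position of 3 (5). Must reorder: 6 must now come before 3.
Run Kahn's algorithm (break ties by smallest node id):
  initial in-degrees: [1, 0, 1, 2, 0, 2, 2, 0]
  ready (indeg=0): [1, 4, 7]
  pop 1: no out-edges | ready=[4, 7] | order so far=[1]
  pop 4: indeg[2]->0; indeg[5]->1 | ready=[2, 7] | order so far=[1, 4]
  pop 2: no out-edges | ready=[7] | order so far=[1, 4, 2]
  pop 7: indeg[0]->0; indeg[3]->1; indeg[6]->1 | ready=[0] | order so far=[1, 4, 2, 7]
  pop 0: indeg[6]->0 | ready=[6] | order so far=[1, 4, 2, 7, 0]
  pop 6: indeg[3]->0; indeg[5]->0 | ready=[3, 5] | order so far=[1, 4, 2, 7, 0, 6]
  pop 3: no out-edges | ready=[5] | order so far=[1, 4, 2, 7, 0, 6, 3]
  pop 5: no out-edges | ready=[] | order so far=[1, 4, 2, 7, 0, 6, 3, 5]
  Result: [1, 4, 2, 7, 0, 6, 3, 5]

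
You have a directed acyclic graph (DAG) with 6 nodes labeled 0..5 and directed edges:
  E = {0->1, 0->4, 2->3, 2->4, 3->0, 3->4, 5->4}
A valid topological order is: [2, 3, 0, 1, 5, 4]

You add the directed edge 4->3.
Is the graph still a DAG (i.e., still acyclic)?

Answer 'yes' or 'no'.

Given toposort: [2, 3, 0, 1, 5, 4]
Position of 4: index 5; position of 3: index 1
New edge 4->3: backward (u after v in old order)
Backward edge: old toposort is now invalid. Check if this creates a cycle.
Does 3 already reach 4? Reachable from 3: [0, 1, 3, 4]. YES -> cycle!
Still a DAG? no

Answer: no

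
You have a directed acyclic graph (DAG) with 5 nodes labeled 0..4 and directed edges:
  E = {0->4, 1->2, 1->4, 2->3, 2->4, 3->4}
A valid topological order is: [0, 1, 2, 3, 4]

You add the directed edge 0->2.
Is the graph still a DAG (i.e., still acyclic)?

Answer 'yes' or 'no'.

Given toposort: [0, 1, 2, 3, 4]
Position of 0: index 0; position of 2: index 2
New edge 0->2: forward
Forward edge: respects the existing order. Still a DAG, same toposort still valid.
Still a DAG? yes

Answer: yes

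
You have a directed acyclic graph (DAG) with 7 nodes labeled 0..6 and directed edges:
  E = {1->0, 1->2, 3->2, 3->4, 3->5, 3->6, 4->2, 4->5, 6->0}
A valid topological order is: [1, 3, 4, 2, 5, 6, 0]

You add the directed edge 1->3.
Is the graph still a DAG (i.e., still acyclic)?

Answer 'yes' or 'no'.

Given toposort: [1, 3, 4, 2, 5, 6, 0]
Position of 1: index 0; position of 3: index 1
New edge 1->3: forward
Forward edge: respects the existing order. Still a DAG, same toposort still valid.
Still a DAG? yes

Answer: yes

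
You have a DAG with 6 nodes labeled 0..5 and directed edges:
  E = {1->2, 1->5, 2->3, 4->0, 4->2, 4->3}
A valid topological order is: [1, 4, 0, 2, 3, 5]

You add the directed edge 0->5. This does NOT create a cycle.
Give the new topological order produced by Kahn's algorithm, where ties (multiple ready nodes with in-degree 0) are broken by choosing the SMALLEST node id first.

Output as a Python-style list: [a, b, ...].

Old toposort: [1, 4, 0, 2, 3, 5]
Added edge: 0->5
Position of 0 (2) < position of 5 (5). Old order still valid.
Run Kahn's algorithm (break ties by smallest node id):
  initial in-degrees: [1, 0, 2, 2, 0, 2]
  ready (indeg=0): [1, 4]
  pop 1: indeg[2]->1; indeg[5]->1 | ready=[4] | order so far=[1]
  pop 4: indeg[0]->0; indeg[2]->0; indeg[3]->1 | ready=[0, 2] | order so far=[1, 4]
  pop 0: indeg[5]->0 | ready=[2, 5] | order so far=[1, 4, 0]
  pop 2: indeg[3]->0 | ready=[3, 5] | order so far=[1, 4, 0, 2]
  pop 3: no out-edges | ready=[5] | order so far=[1, 4, 0, 2, 3]
  pop 5: no out-edges | ready=[] | order so far=[1, 4, 0, 2, 3, 5]
  Result: [1, 4, 0, 2, 3, 5]

Answer: [1, 4, 0, 2, 3, 5]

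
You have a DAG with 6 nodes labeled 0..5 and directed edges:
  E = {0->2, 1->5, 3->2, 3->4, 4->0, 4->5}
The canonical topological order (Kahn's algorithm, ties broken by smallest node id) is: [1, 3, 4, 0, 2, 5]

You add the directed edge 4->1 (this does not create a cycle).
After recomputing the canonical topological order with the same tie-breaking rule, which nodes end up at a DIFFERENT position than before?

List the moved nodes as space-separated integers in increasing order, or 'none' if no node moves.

Old toposort: [1, 3, 4, 0, 2, 5]
Added edge 4->1
Recompute Kahn (smallest-id tiebreak):
  initial in-degrees: [1, 1, 2, 0, 1, 2]
  ready (indeg=0): [3]
  pop 3: indeg[2]->1; indeg[4]->0 | ready=[4] | order so far=[3]
  pop 4: indeg[0]->0; indeg[1]->0; indeg[5]->1 | ready=[0, 1] | order so far=[3, 4]
  pop 0: indeg[2]->0 | ready=[1, 2] | order so far=[3, 4, 0]
  pop 1: indeg[5]->0 | ready=[2, 5] | order so far=[3, 4, 0, 1]
  pop 2: no out-edges | ready=[5] | order so far=[3, 4, 0, 1, 2]
  pop 5: no out-edges | ready=[] | order so far=[3, 4, 0, 1, 2, 5]
New canonical toposort: [3, 4, 0, 1, 2, 5]
Compare positions:
  Node 0: index 3 -> 2 (moved)
  Node 1: index 0 -> 3 (moved)
  Node 2: index 4 -> 4 (same)
  Node 3: index 1 -> 0 (moved)
  Node 4: index 2 -> 1 (moved)
  Node 5: index 5 -> 5 (same)
Nodes that changed position: 0 1 3 4

Answer: 0 1 3 4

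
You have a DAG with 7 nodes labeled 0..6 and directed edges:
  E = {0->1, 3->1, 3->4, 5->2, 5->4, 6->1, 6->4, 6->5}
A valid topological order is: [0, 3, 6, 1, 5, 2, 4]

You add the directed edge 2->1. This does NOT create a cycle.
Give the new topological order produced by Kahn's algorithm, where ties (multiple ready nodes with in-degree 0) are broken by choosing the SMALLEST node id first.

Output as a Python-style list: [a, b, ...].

Old toposort: [0, 3, 6, 1, 5, 2, 4]
Added edge: 2->1
Position of 2 (5) > position of 1 (3). Must reorder: 2 must now come before 1.
Run Kahn's algorithm (break ties by smallest node id):
  initial in-degrees: [0, 4, 1, 0, 3, 1, 0]
  ready (indeg=0): [0, 3, 6]
  pop 0: indeg[1]->3 | ready=[3, 6] | order so far=[0]
  pop 3: indeg[1]->2; indeg[4]->2 | ready=[6] | order so far=[0, 3]
  pop 6: indeg[1]->1; indeg[4]->1; indeg[5]->0 | ready=[5] | order so far=[0, 3, 6]
  pop 5: indeg[2]->0; indeg[4]->0 | ready=[2, 4] | order so far=[0, 3, 6, 5]
  pop 2: indeg[1]->0 | ready=[1, 4] | order so far=[0, 3, 6, 5, 2]
  pop 1: no out-edges | ready=[4] | order so far=[0, 3, 6, 5, 2, 1]
  pop 4: no out-edges | ready=[] | order so far=[0, 3, 6, 5, 2, 1, 4]
  Result: [0, 3, 6, 5, 2, 1, 4]

Answer: [0, 3, 6, 5, 2, 1, 4]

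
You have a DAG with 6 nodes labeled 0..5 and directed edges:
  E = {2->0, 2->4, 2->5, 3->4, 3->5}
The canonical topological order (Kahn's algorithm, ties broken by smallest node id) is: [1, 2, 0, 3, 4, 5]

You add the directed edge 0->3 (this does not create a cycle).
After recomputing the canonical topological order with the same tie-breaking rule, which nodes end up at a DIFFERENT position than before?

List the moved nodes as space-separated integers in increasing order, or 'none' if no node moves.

Old toposort: [1, 2, 0, 3, 4, 5]
Added edge 0->3
Recompute Kahn (smallest-id tiebreak):
  initial in-degrees: [1, 0, 0, 1, 2, 2]
  ready (indeg=0): [1, 2]
  pop 1: no out-edges | ready=[2] | order so far=[1]
  pop 2: indeg[0]->0; indeg[4]->1; indeg[5]->1 | ready=[0] | order so far=[1, 2]
  pop 0: indeg[3]->0 | ready=[3] | order so far=[1, 2, 0]
  pop 3: indeg[4]->0; indeg[5]->0 | ready=[4, 5] | order so far=[1, 2, 0, 3]
  pop 4: no out-edges | ready=[5] | order so far=[1, 2, 0, 3, 4]
  pop 5: no out-edges | ready=[] | order so far=[1, 2, 0, 3, 4, 5]
New canonical toposort: [1, 2, 0, 3, 4, 5]
Compare positions:
  Node 0: index 2 -> 2 (same)
  Node 1: index 0 -> 0 (same)
  Node 2: index 1 -> 1 (same)
  Node 3: index 3 -> 3 (same)
  Node 4: index 4 -> 4 (same)
  Node 5: index 5 -> 5 (same)
Nodes that changed position: none

Answer: none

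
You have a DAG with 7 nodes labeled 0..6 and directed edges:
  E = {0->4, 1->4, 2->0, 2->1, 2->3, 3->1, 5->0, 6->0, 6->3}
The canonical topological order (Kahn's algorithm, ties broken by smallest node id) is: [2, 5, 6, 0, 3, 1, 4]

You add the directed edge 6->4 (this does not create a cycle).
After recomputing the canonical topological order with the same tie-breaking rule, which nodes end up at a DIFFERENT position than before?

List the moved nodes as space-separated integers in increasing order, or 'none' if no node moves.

Old toposort: [2, 5, 6, 0, 3, 1, 4]
Added edge 6->4
Recompute Kahn (smallest-id tiebreak):
  initial in-degrees: [3, 2, 0, 2, 3, 0, 0]
  ready (indeg=0): [2, 5, 6]
  pop 2: indeg[0]->2; indeg[1]->1; indeg[3]->1 | ready=[5, 6] | order so far=[2]
  pop 5: indeg[0]->1 | ready=[6] | order so far=[2, 5]
  pop 6: indeg[0]->0; indeg[3]->0; indeg[4]->2 | ready=[0, 3] | order so far=[2, 5, 6]
  pop 0: indeg[4]->1 | ready=[3] | order so far=[2, 5, 6, 0]
  pop 3: indeg[1]->0 | ready=[1] | order so far=[2, 5, 6, 0, 3]
  pop 1: indeg[4]->0 | ready=[4] | order so far=[2, 5, 6, 0, 3, 1]
  pop 4: no out-edges | ready=[] | order so far=[2, 5, 6, 0, 3, 1, 4]
New canonical toposort: [2, 5, 6, 0, 3, 1, 4]
Compare positions:
  Node 0: index 3 -> 3 (same)
  Node 1: index 5 -> 5 (same)
  Node 2: index 0 -> 0 (same)
  Node 3: index 4 -> 4 (same)
  Node 4: index 6 -> 6 (same)
  Node 5: index 1 -> 1 (same)
  Node 6: index 2 -> 2 (same)
Nodes that changed position: none

Answer: none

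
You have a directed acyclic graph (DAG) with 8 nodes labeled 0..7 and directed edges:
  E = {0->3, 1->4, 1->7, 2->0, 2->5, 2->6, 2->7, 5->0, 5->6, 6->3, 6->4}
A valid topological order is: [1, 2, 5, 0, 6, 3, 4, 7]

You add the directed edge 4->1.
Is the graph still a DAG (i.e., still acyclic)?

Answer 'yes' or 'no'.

Answer: no

Derivation:
Given toposort: [1, 2, 5, 0, 6, 3, 4, 7]
Position of 4: index 6; position of 1: index 0
New edge 4->1: backward (u after v in old order)
Backward edge: old toposort is now invalid. Check if this creates a cycle.
Does 1 already reach 4? Reachable from 1: [1, 4, 7]. YES -> cycle!
Still a DAG? no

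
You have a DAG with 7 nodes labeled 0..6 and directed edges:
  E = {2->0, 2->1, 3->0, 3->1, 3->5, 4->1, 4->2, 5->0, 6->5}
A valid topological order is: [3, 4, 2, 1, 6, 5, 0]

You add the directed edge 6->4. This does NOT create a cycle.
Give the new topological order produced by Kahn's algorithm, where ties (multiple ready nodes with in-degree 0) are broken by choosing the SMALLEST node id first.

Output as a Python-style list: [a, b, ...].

Answer: [3, 6, 4, 2, 1, 5, 0]

Derivation:
Old toposort: [3, 4, 2, 1, 6, 5, 0]
Added edge: 6->4
Position of 6 (4) > position of 4 (1). Must reorder: 6 must now come before 4.
Run Kahn's algorithm (break ties by smallest node id):
  initial in-degrees: [3, 3, 1, 0, 1, 2, 0]
  ready (indeg=0): [3, 6]
  pop 3: indeg[0]->2; indeg[1]->2; indeg[5]->1 | ready=[6] | order so far=[3]
  pop 6: indeg[4]->0; indeg[5]->0 | ready=[4, 5] | order so far=[3, 6]
  pop 4: indeg[1]->1; indeg[2]->0 | ready=[2, 5] | order so far=[3, 6, 4]
  pop 2: indeg[0]->1; indeg[1]->0 | ready=[1, 5] | order so far=[3, 6, 4, 2]
  pop 1: no out-edges | ready=[5] | order so far=[3, 6, 4, 2, 1]
  pop 5: indeg[0]->0 | ready=[0] | order so far=[3, 6, 4, 2, 1, 5]
  pop 0: no out-edges | ready=[] | order so far=[3, 6, 4, 2, 1, 5, 0]
  Result: [3, 6, 4, 2, 1, 5, 0]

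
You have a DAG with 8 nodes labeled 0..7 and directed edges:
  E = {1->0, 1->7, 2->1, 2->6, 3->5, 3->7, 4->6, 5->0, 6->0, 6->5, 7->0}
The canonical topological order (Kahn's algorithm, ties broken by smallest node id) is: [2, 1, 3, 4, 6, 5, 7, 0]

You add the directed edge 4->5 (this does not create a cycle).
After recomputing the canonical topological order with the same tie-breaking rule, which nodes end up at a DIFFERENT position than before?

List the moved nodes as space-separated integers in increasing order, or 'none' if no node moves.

Answer: none

Derivation:
Old toposort: [2, 1, 3, 4, 6, 5, 7, 0]
Added edge 4->5
Recompute Kahn (smallest-id tiebreak):
  initial in-degrees: [4, 1, 0, 0, 0, 3, 2, 2]
  ready (indeg=0): [2, 3, 4]
  pop 2: indeg[1]->0; indeg[6]->1 | ready=[1, 3, 4] | order so far=[2]
  pop 1: indeg[0]->3; indeg[7]->1 | ready=[3, 4] | order so far=[2, 1]
  pop 3: indeg[5]->2; indeg[7]->0 | ready=[4, 7] | order so far=[2, 1, 3]
  pop 4: indeg[5]->1; indeg[6]->0 | ready=[6, 7] | order so far=[2, 1, 3, 4]
  pop 6: indeg[0]->2; indeg[5]->0 | ready=[5, 7] | order so far=[2, 1, 3, 4, 6]
  pop 5: indeg[0]->1 | ready=[7] | order so far=[2, 1, 3, 4, 6, 5]
  pop 7: indeg[0]->0 | ready=[0] | order so far=[2, 1, 3, 4, 6, 5, 7]
  pop 0: no out-edges | ready=[] | order so far=[2, 1, 3, 4, 6, 5, 7, 0]
New canonical toposort: [2, 1, 3, 4, 6, 5, 7, 0]
Compare positions:
  Node 0: index 7 -> 7 (same)
  Node 1: index 1 -> 1 (same)
  Node 2: index 0 -> 0 (same)
  Node 3: index 2 -> 2 (same)
  Node 4: index 3 -> 3 (same)
  Node 5: index 5 -> 5 (same)
  Node 6: index 4 -> 4 (same)
  Node 7: index 6 -> 6 (same)
Nodes that changed position: none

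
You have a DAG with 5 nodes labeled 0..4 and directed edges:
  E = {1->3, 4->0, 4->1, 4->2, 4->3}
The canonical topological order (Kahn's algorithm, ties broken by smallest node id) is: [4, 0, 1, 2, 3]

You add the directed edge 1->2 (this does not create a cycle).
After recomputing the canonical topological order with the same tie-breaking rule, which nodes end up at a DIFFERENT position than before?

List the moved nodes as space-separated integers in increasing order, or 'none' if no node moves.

Answer: none

Derivation:
Old toposort: [4, 0, 1, 2, 3]
Added edge 1->2
Recompute Kahn (smallest-id tiebreak):
  initial in-degrees: [1, 1, 2, 2, 0]
  ready (indeg=0): [4]
  pop 4: indeg[0]->0; indeg[1]->0; indeg[2]->1; indeg[3]->1 | ready=[0, 1] | order so far=[4]
  pop 0: no out-edges | ready=[1] | order so far=[4, 0]
  pop 1: indeg[2]->0; indeg[3]->0 | ready=[2, 3] | order so far=[4, 0, 1]
  pop 2: no out-edges | ready=[3] | order so far=[4, 0, 1, 2]
  pop 3: no out-edges | ready=[] | order so far=[4, 0, 1, 2, 3]
New canonical toposort: [4, 0, 1, 2, 3]
Compare positions:
  Node 0: index 1 -> 1 (same)
  Node 1: index 2 -> 2 (same)
  Node 2: index 3 -> 3 (same)
  Node 3: index 4 -> 4 (same)
  Node 4: index 0 -> 0 (same)
Nodes that changed position: none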